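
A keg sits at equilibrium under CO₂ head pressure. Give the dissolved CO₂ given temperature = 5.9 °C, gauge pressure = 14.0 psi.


vols = (P + 14.695)·(0.01821 + 0.09011·e^(−0.04·T))
vols = (14.0 + 14.695)·(0.01821 + 0.09011·e^(−0.04·5.9))

2.5647 volumes


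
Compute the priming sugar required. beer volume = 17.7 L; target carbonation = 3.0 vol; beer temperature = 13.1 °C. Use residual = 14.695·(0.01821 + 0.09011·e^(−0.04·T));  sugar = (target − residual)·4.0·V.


residual = 14.695·(0.01821 + 0.09011·e^(−0.04·13.1)) = 1.0517
sugar = (3.0 − 1.0517)·4.0·17.7

137.9398 g


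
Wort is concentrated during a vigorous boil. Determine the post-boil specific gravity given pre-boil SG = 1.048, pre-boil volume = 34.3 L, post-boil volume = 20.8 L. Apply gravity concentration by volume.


SG_post = 1 + (SG_pre − 1)·V_pre/V_post
pts_pre = (1.048 − 1)·1000 = 48.0000
pts_post = 48.0000·34.3/20.8 = 79.1538
SG_post = 1 + 79.1538/1000

1.0792


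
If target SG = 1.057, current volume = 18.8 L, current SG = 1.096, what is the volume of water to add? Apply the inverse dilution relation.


V_water = V·((SG_curr − 1)/(SG_target − 1) − 1)
V_water = 18.8·((1.096 − 1)/(1.057 − 1) − 1)

12.8632 L


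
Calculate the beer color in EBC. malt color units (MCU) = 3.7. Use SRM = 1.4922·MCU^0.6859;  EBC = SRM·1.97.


SRM = 1.4922·3.7^0.6859 = 3.6606
EBC = 3.6606·1.97

7.2115 EBC


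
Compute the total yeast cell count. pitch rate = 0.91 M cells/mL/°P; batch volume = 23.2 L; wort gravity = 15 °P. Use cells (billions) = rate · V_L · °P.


cells = 0.91 · 23.2 · 15

316.6800 billion cells


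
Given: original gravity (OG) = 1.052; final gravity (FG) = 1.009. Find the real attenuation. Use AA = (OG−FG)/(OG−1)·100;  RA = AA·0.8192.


AA = (1.052 − 1.009)/(1.052 − 1)·100 = 82.6923
RA = 82.6923·0.8192

67.7415 %


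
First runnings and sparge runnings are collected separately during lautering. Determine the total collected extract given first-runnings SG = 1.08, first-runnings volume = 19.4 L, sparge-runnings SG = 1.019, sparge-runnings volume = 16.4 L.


total = Σ (SG_i − 1)·1000·V_i
first = (1.08 − 1)·1000·19.4 = 1552.0000
sparge = (1.019 − 1)·1000·16.4 = 311.6000
total = 1552.0000 + 311.6000

1863.6000 gravity·L


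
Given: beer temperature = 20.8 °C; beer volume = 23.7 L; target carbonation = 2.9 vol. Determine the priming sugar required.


residual = 14.695·(0.01821 + 0.09011·e^(−0.04·T));  sugar = (target − residual)·4.0·V
residual = 14.695·(0.01821 + 0.09011·e^(−0.04·20.8)) = 0.8438
sugar = (2.9 − 0.8438)·4.0·23.7

194.9236 g


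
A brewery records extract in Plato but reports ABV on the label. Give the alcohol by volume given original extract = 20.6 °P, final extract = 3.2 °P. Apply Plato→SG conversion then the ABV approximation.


SG = 259/(259 − P);  ABV = (OG − FG)·131.25
OG = 259/(259 − 20.6) = 1.0864
FG = 259/(259 − 3.2) = 1.0125
ABV = (1.0864 − 1.0125)·131.25

9.6993 % ABV


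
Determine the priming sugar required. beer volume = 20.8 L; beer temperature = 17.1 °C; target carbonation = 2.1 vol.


residual = 14.695·(0.01821 + 0.09011·e^(−0.04·T));  sugar = (target − residual)·4.0·V
residual = 14.695·(0.01821 + 0.09011·e^(−0.04·17.1)) = 0.9358
sugar = (2.1 − 0.9358)·4.0·20.8

96.8645 g


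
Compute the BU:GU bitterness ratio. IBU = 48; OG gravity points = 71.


BU:GU = IBU / OG_points
BU:GU = 48 / 71

0.6761


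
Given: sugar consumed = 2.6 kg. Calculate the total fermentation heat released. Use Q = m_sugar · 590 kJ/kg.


Q = 2.6 · 590

1534.0000 kJ


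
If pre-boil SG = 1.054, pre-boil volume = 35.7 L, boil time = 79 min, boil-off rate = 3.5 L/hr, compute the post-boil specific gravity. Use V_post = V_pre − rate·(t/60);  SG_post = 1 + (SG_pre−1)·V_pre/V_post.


V_post = 35.7 − 3.5·(79/60) = 31.0917
SG_post = 1 + (1.054 − 1)·35.7/31.0917

1.0620


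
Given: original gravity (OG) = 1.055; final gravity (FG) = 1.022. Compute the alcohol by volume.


ABV = (OG − FG) · 131.25
ABV = (1.055 − 1.022) · 131.25

4.3312 % ABV


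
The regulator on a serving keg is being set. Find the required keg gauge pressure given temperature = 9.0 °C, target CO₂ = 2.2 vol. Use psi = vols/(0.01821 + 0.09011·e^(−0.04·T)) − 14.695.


psi = 2.2/(0.01821 + 0.09011·e^(−0.04·9.0)) − 14.695

12.4395 psi


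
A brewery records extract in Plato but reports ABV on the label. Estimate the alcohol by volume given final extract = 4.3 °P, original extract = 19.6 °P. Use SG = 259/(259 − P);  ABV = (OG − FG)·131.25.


OG = 259/(259 − 19.6) = 1.0819
FG = 259/(259 − 4.3) = 1.0169
ABV = (1.0819 − 1.0169)·131.25

8.5298 % ABV


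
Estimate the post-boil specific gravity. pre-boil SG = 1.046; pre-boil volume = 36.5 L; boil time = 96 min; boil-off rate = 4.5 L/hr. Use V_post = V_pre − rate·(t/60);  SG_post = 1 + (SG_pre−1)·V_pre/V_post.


V_post = 36.5 − 4.5·(96/60) = 29.3000
SG_post = 1 + (1.046 − 1)·36.5/29.3000

1.0573


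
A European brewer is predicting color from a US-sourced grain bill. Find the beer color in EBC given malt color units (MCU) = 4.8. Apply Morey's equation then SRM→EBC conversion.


SRM = 1.4922·MCU^0.6859;  EBC = SRM·1.97
SRM = 1.4922·4.8^0.6859 = 4.3761
EBC = 4.3761·1.97

8.6210 EBC


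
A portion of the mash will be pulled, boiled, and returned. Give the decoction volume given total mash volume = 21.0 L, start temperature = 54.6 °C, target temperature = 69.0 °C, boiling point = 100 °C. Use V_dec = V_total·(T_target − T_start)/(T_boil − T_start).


V_dec = 21.0·(69.0 − 54.6)/(100 − 54.6)

6.6608 L


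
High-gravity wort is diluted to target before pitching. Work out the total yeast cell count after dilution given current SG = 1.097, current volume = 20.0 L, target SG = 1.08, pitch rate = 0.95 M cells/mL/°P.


V_w = V·((SG_c−1)/(SG_t−1)−1);  °P = 259 − 259/SG_t;  cells = rate·(V+V_w)·°P
V_w = 20.0·((1.097−1)/(1.08−1)−1) = 4.2500
V_final = 20.0 + 4.2500 = 24.2500
°P = 259 − 259/1.08 = 19.1852
cells = 0.95·24.2500·19.1852

441.9787 billion cells


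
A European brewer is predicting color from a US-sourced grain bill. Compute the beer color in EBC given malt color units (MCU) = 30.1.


SRM = 1.4922·MCU^0.6859;  EBC = SRM·1.97
SRM = 1.4922·30.1^0.6859 = 15.4161
EBC = 15.4161·1.97

30.3698 EBC


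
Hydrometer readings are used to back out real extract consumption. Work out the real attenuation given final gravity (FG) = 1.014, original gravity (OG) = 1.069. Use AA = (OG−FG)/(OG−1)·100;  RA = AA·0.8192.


AA = (1.069 − 1.014)/(1.069 − 1)·100 = 79.7101
RA = 79.7101·0.8192

65.2986 %


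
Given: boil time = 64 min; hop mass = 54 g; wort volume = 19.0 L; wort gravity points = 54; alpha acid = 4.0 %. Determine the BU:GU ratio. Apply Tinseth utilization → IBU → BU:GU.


U = 1.65·0.000125^(GP/1000)·(1−e^(−0.04t))/4.15;  IBU = (α/100)·m·U·1000/V;  BU:GU = IBU/GP
U = 1.65·0.000125^(54/1000)·(1−e^(−0.04·64))/4.15 = 0.2258
IBU = (4.0/100)·54·0.2258·1000/19.0 = 25.6701
BU:GU = 25.6701/54

0.4754


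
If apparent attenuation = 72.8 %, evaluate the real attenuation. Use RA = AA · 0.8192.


RA = 72.8 · 0.8192

59.6378 %


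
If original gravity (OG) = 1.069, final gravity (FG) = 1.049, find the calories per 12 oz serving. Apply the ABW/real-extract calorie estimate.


ABW = (OG−FG)·131.25·0.79/FG;  °P = 259 − 259/SG (for OG→OE and FG→AE);  RE = 0.1808·OE + 0.8192·AE;  Cal = (6.9·ABW + 4·(RE−0.1))·FG·3.55
ABW = (1.069 − 1.049)·131.25·0.79/1.049 = 1.9769
OE = 259 − 259/1.069 = 16.7175 °P
AE = 259 − 259/1.049 = 12.0982 °P
RE = 0.1808·16.7175 + 0.8192·12.0982 = 12.9334 °P
Cal = (6.9·1.9769 + 4·(12.9334−0.1))·1.049·3.55

241.9597 kcal


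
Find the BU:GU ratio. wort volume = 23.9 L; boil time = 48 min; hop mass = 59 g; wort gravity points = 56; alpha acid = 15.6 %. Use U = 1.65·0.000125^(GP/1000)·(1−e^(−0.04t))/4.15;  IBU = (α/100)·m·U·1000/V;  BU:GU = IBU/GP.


U = 1.65·0.000125^(56/1000)·(1−e^(−0.04·48))/4.15 = 0.2051
IBU = (15.6/100)·59·0.2051·1000/23.9 = 78.9934
BU:GU = 78.9934/56

1.4106


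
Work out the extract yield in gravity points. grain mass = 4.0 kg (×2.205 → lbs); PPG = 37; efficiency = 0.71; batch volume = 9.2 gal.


points = lbs × PPG × eff / vol
lbs = 4.0 × 2.205 = 8.8200
points = 8.8200 × 37 × 0.71 / 9.2

25.1849 points


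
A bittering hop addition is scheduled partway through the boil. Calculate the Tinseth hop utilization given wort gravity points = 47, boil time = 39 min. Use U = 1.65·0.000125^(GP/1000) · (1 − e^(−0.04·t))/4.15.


bigness = 1.65·0.000125^(47/1000) = 1.0815
boil_factor = (1 − e^(−0.04·39))/4.15 = 0.1903
U = 1.0815 · 0.1903

0.2058


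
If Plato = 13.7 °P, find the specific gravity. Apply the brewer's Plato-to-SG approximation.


SG = 259/(259 − P)
SG = 259/(259 − 13.7)

1.0558


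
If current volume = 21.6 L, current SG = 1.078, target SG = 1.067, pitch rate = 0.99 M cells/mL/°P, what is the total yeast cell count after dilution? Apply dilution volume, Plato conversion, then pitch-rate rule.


V_w = V·((SG_c−1)/(SG_t−1)−1);  °P = 259 − 259/SG_t;  cells = rate·(V+V_w)·°P
V_w = 21.6·((1.078−1)/(1.067−1)−1) = 3.5463
V_final = 21.6 + 3.5463 = 25.1463
°P = 259 − 259/1.067 = 16.2634
cells = 0.99·25.1463·16.2634

404.8731 billion cells


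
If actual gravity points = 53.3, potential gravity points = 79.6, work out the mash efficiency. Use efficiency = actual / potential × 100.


efficiency = 53.3 / 79.6 × 100

66.9598 %


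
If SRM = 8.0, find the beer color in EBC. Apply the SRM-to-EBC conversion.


EBC = SRM · 1.97
EBC = 8.0 · 1.97

15.7600 EBC


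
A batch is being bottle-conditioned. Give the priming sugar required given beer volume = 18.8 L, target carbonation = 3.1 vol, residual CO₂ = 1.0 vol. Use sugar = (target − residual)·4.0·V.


sugar = (3.1 − 1.0)·4.0·18.8

157.9200 g


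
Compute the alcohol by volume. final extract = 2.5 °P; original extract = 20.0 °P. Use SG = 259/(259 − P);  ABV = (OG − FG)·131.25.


OG = 259/(259 − 20.0) = 1.0837
FG = 259/(259 − 2.5) = 1.0097
ABV = (1.0837 − 1.0097)·131.25

9.7040 % ABV


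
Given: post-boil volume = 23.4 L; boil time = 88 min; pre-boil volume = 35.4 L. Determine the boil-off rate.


rate = (V_pre − V_post) / (t_min/60)
rate = (35.4 − 23.4) / (88/60)

8.1818 L/hr


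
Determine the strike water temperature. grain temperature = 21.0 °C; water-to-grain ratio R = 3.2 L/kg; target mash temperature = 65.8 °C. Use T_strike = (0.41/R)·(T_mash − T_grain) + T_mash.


T_strike = (0.41/3.2)·(65.8 − 21.0) + 65.8

71.5400 °C


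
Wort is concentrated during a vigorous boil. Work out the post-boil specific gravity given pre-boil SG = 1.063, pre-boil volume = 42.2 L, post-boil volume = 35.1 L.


SG_post = 1 + (SG_pre − 1)·V_pre/V_post
pts_pre = (1.063 − 1)·1000 = 63.0000
pts_post = 63.0000·42.2/35.1 = 75.7436
SG_post = 1 + 75.7436/1000

1.0757


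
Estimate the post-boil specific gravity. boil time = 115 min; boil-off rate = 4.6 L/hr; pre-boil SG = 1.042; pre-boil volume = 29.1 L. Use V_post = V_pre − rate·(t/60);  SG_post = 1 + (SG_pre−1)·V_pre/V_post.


V_post = 29.1 − 4.6·(115/60) = 20.2833
SG_post = 1 + (1.042 − 1)·29.1/20.2833

1.0603


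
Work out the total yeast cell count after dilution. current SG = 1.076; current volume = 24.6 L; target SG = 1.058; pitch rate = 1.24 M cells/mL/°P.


V_w = V·((SG_c−1)/(SG_t−1)−1);  °P = 259 − 259/SG_t;  cells = rate·(V+V_w)·°P
V_w = 24.6·((1.076−1)/(1.058−1)−1) = 7.6345
V_final = 24.6 + 7.6345 = 32.2345
°P = 259 − 259/1.058 = 14.1985
cells = 1.24·32.2345·14.1985

567.5243 billion cells


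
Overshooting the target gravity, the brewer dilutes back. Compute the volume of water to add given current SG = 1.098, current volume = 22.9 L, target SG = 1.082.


V_water = V·((SG_curr − 1)/(SG_target − 1) − 1)
V_water = 22.9·((1.098 − 1)/(1.082 − 1) − 1)

4.4683 L


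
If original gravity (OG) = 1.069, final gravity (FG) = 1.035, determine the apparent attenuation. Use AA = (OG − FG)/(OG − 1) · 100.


AA = (1.069 − 1.035)/(1.069 − 1) · 100

49.2754 %


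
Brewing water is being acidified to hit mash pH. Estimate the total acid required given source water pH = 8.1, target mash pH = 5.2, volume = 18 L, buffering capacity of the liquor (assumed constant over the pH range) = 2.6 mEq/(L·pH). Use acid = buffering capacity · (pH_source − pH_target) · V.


acid = 2.6 · (8.1 − 5.2) · 18

135.7200 mEq


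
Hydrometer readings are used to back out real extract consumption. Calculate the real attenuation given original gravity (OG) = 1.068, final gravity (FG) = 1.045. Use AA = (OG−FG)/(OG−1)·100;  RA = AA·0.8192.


AA = (1.068 − 1.045)/(1.068 − 1)·100 = 33.8235
RA = 33.8235·0.8192

27.7082 %


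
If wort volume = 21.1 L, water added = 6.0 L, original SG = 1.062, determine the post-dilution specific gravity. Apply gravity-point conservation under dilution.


SG_new = 1 + (SG_old − 1)·V_old/(V_old + V_water)
pts = (1.062 − 1)·1000·21.1/(21.1 + 6.0) = 48.2731
SG_new = 1 + 48.2731/1000

1.0483


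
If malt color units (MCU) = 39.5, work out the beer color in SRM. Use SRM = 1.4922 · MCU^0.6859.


SRM = 1.4922 · 39.5^0.6859

18.5752 SRM


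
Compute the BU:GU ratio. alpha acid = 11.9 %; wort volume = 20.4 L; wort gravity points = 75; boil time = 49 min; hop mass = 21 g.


U = 1.65·0.000125^(GP/1000)·(1−e^(−0.04t))/4.15;  IBU = (α/100)·m·U·1000/V;  BU:GU = IBU/GP
U = 1.65·0.000125^(75/1000)·(1−e^(−0.04·49))/4.15 = 0.1741
IBU = (11.9/100)·21·0.1741·1000/20.4 = 21.3258
BU:GU = 21.3258/75

0.2843


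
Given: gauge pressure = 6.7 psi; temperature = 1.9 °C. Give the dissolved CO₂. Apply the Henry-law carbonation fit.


vols = (P + 14.695)·(0.01821 + 0.09011·e^(−0.04·T))
vols = (6.7 + 14.695)·(0.01821 + 0.09011·e^(−0.04·1.9))

2.1764 volumes


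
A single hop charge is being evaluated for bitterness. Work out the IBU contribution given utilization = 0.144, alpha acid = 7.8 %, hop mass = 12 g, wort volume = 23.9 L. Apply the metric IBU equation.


IBU = (α/100)·mass·U·1000 / V
IBU = (7.8/100)·12·0.144·1000 / 23.9

5.6395 IBU


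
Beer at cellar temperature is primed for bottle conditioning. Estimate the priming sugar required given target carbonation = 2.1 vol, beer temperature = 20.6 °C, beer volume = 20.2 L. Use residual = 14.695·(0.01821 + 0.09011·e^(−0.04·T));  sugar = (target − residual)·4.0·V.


residual = 14.695·(0.01821 + 0.09011·e^(−0.04·20.6)) = 0.8485
sugar = (2.1 − 0.8485)·4.0·20.2

101.1234 g


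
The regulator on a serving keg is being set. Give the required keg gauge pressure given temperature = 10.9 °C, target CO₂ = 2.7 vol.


psi = vols/(0.01821 + 0.09011·e^(−0.04·T)) − 14.695
psi = 2.7/(0.01821 + 0.09011·e^(−0.04·10.9)) − 14.695

20.6099 psi


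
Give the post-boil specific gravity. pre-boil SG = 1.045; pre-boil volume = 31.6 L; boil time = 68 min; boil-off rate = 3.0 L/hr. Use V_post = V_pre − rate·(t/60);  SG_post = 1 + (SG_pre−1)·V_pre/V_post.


V_post = 31.6 − 3.0·(68/60) = 28.2000
SG_post = 1 + (1.045 − 1)·31.6/28.2000

1.0504


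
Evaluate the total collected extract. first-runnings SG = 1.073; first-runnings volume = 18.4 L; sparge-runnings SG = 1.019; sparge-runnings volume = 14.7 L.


total = Σ (SG_i − 1)·1000·V_i
first = (1.073 − 1)·1000·18.4 = 1343.2000
sparge = (1.019 − 1)·1000·14.7 = 279.3000
total = 1343.2000 + 279.3000

1622.5000 gravity·L


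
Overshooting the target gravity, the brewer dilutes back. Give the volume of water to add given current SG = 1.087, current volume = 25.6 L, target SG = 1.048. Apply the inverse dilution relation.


V_water = V·((SG_curr − 1)/(SG_target − 1) − 1)
V_water = 25.6·((1.087 − 1)/(1.048 − 1) − 1)

20.8000 L


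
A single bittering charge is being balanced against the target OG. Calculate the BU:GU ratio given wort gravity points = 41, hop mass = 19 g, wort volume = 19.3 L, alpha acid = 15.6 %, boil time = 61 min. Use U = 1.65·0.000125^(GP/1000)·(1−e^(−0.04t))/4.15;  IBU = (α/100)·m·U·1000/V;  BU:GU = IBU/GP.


U = 1.65·0.000125^(41/1000)·(1−e^(−0.04·61))/4.15 = 0.2511
IBU = (15.6/100)·19·0.2511·1000/19.3 = 38.5589
BU:GU = 38.5589/41

0.9405


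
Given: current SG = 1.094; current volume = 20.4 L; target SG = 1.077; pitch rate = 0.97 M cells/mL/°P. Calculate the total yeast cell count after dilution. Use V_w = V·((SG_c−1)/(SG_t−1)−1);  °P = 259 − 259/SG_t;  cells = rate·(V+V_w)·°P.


V_w = 20.4·((1.094−1)/(1.077−1)−1) = 4.5039
V_final = 20.4 + 4.5039 = 24.9039
°P = 259 − 259/1.077 = 18.5172
cells = 0.97·24.9039·18.5172

447.3154 billion cells


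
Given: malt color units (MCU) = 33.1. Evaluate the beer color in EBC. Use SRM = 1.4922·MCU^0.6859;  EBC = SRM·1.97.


SRM = 1.4922·33.1^0.6859 = 16.4542
EBC = 16.4542·1.97

32.4148 EBC


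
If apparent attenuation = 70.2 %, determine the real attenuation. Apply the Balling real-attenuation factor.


RA = AA · 0.8192
RA = 70.2 · 0.8192

57.5078 %


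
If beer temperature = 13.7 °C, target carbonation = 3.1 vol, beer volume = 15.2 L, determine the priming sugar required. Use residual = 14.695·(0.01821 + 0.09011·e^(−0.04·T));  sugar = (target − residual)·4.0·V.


residual = 14.695·(0.01821 + 0.09011·e^(−0.04·13.7)) = 1.0331
sugar = (3.1 − 1.0331)·4.0·15.2

125.6673 g


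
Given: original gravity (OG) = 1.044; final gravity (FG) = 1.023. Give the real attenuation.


AA = (OG−FG)/(OG−1)·100;  RA = AA·0.8192
AA = (1.044 − 1.023)/(1.044 − 1)·100 = 47.7273
RA = 47.7273·0.8192

39.0982 %


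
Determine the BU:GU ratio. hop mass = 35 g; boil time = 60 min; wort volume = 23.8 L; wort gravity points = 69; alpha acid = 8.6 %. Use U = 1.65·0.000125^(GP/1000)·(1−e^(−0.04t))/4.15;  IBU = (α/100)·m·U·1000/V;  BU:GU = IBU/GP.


U = 1.65·0.000125^(69/1000)·(1−e^(−0.04·60))/4.15 = 0.1945
IBU = (8.6/100)·35·0.1945·1000/23.8 = 24.5930
BU:GU = 24.5930/69

0.3564


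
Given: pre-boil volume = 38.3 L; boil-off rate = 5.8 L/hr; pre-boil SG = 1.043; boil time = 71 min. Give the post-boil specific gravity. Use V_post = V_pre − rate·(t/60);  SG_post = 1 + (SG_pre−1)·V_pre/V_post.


V_post = 38.3 − 5.8·(71/60) = 31.4367
SG_post = 1 + (1.043 − 1)·38.3/31.4367

1.0524


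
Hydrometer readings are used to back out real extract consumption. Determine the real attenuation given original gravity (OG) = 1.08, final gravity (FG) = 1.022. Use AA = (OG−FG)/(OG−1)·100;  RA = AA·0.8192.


AA = (1.08 − 1.022)/(1.08 − 1)·100 = 72.5000
RA = 72.5000·0.8192

59.3920 %


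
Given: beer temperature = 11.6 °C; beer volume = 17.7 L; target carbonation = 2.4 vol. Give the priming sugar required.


residual = 14.695·(0.01821 + 0.09011·e^(−0.04·T));  sugar = (target − residual)·4.0·V
residual = 14.695·(0.01821 + 0.09011·e^(−0.04·11.6)) = 1.1002
sugar = (2.4 − 1.1002)·4.0·17.7

92.0270 g


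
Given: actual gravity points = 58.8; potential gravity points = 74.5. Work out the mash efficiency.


efficiency = actual / potential × 100
efficiency = 58.8 / 74.5 × 100

78.9262 %


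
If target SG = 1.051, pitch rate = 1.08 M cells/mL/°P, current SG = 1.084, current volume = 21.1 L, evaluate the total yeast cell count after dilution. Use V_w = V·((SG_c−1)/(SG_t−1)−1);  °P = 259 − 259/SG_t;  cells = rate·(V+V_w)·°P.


V_w = 21.1·((1.084−1)/(1.051−1)−1) = 13.6529
V_final = 21.1 + 13.6529 = 34.7529
°P = 259 − 259/1.051 = 12.5680
cells = 1.08·34.7529·12.5680

471.7181 billion cells


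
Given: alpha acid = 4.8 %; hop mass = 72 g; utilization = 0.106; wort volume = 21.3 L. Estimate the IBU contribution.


IBU = (α/100)·mass·U·1000 / V
IBU = (4.8/100)·72·0.106·1000 / 21.3

17.1989 IBU


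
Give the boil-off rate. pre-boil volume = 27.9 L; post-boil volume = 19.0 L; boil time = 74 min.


rate = (V_pre − V_post) / (t_min/60)
rate = (27.9 − 19.0) / (74/60)

7.2162 L/hr


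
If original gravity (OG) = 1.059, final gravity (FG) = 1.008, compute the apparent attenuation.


AA = (OG − FG)/(OG − 1) · 100
AA = (1.059 − 1.008)/(1.059 − 1) · 100

86.4407 %


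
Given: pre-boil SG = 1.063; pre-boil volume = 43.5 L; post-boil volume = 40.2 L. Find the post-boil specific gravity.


SG_post = 1 + (SG_pre − 1)·V_pre/V_post
pts_pre = (1.063 − 1)·1000 = 63.0000
pts_post = 63.0000·43.5/40.2 = 68.1716
SG_post = 1 + 68.1716/1000

1.0682


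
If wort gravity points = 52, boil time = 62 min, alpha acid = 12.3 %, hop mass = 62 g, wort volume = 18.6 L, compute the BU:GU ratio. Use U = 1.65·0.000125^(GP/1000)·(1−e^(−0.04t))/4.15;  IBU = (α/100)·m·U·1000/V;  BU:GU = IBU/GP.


U = 1.65·0.000125^(52/1000)·(1−e^(−0.04·62))/4.15 = 0.2283
IBU = (12.3/100)·62·0.2283·1000/18.6 = 93.6001
BU:GU = 93.6001/52

1.8000


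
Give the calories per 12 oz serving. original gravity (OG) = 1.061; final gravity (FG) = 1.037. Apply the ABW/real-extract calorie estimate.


ABW = (OG−FG)·131.25·0.79/FG;  °P = 259 − 259/SG (for OG→OE and FG→AE);  RE = 0.1808·OE + 0.8192·AE;  Cal = (6.9·ABW + 4·(RE−0.1))·FG·3.55
ABW = (1.061 − 1.037)·131.25·0.79/1.037 = 2.3997
OE = 259 − 259/1.061 = 14.8907 °P
AE = 259 − 259/1.037 = 9.2411 °P
RE = 0.1808·14.8907 + 0.8192·9.2411 = 10.2625 °P
Cal = (6.9·2.3997 + 4·(10.2625−0.1))·1.037·3.55

210.6031 kcal


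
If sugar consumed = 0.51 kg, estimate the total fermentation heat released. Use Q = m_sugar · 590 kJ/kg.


Q = 0.51 · 590

300.9000 kJ


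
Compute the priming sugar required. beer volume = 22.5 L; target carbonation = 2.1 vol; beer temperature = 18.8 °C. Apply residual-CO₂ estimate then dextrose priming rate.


residual = 14.695·(0.01821 + 0.09011·e^(−0.04·T));  sugar = (target − residual)·4.0·V
residual = 14.695·(0.01821 + 0.09011·e^(−0.04·18.8)) = 0.8918
sugar = (2.1 − 0.8918)·4.0·22.5

108.7346 g


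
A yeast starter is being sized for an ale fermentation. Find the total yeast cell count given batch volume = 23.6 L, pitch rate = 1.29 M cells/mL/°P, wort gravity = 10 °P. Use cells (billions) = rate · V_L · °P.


cells = 1.29 · 23.6 · 10

304.4400 billion cells


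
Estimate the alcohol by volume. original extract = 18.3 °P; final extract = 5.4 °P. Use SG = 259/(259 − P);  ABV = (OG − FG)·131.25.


OG = 259/(259 − 18.3) = 1.0760
FG = 259/(259 − 5.4) = 1.0213
ABV = (1.0760 − 1.0213)·131.25

7.1840 % ABV


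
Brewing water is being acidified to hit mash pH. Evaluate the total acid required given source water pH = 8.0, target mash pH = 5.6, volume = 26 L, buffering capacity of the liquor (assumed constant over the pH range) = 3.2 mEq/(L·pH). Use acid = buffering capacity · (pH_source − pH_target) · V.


acid = 3.2 · (8.0 − 5.6) · 26

199.6800 mEq


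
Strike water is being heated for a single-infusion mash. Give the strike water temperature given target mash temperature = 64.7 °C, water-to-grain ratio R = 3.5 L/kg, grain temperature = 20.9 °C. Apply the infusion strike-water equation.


T_strike = (0.41/R)·(T_mash − T_grain) + T_mash
T_strike = (0.41/3.5)·(64.7 − 20.9) + 64.7

69.8309 °C


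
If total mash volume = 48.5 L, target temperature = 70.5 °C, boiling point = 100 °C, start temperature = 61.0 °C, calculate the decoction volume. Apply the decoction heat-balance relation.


V_dec = V_total·(T_target − T_start)/(T_boil − T_start)
V_dec = 48.5·(70.5 − 61.0)/(100 − 61.0)

11.8141 L


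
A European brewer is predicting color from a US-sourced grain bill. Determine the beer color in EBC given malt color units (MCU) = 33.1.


SRM = 1.4922·MCU^0.6859;  EBC = SRM·1.97
SRM = 1.4922·33.1^0.6859 = 16.4542
EBC = 16.4542·1.97

32.4148 EBC


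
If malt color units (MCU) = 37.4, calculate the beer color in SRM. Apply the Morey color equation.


SRM = 1.4922 · MCU^0.6859
SRM = 1.4922 · 37.4^0.6859

17.8920 SRM


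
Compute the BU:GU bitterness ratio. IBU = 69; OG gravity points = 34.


BU:GU = IBU / OG_points
BU:GU = 69 / 34

2.0294


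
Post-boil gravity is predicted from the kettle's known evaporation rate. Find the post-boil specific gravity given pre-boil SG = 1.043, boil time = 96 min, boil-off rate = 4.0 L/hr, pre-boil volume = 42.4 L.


V_post = V_pre − rate·(t/60);  SG_post = 1 + (SG_pre−1)·V_pre/V_post
V_post = 42.4 − 4.0·(96/60) = 36.0000
SG_post = 1 + (1.043 − 1)·42.4/36.0000

1.0506


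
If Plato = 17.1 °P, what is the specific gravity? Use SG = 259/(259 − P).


SG = 259/(259 − 17.1)

1.0707


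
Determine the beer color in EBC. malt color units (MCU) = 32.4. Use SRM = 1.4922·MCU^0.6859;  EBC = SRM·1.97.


SRM = 1.4922·32.4^0.6859 = 16.2147
EBC = 16.2147·1.97

31.9430 EBC


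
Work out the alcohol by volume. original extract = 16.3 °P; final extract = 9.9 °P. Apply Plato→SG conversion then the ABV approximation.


SG = 259/(259 − P);  ABV = (OG − FG)·131.25
OG = 259/(259 − 16.3) = 1.0672
FG = 259/(259 − 9.9) = 1.0397
ABV = (1.0672 − 1.0397)·131.25

3.5986 % ABV


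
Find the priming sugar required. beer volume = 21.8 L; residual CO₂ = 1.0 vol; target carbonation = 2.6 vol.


sugar = (target − residual)·4.0·V
sugar = (2.6 − 1.0)·4.0·21.8

139.5200 g


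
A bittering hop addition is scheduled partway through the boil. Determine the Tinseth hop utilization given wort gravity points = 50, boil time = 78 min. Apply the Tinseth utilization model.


U = 1.65·0.000125^(GP/1000) · (1 − e^(−0.04·t))/4.15
bigness = 1.65·0.000125^(50/1000) = 1.0528
boil_factor = (1 − e^(−0.04·78))/4.15 = 0.2303
U = 1.0528 · 0.2303

0.2425


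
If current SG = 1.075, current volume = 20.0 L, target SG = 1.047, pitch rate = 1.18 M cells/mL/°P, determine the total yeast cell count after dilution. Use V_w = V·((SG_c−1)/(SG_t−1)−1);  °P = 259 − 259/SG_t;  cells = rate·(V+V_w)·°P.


V_w = 20.0·((1.075−1)/(1.047−1)−1) = 11.9149
V_final = 20.0 + 11.9149 = 31.9149
°P = 259 − 259/1.047 = 11.6266
cells = 1.18·31.9149·11.6266

437.8510 billion cells


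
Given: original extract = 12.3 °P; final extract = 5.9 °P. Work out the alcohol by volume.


SG = 259/(259 − P);  ABV = (OG − FG)·131.25
OG = 259/(259 − 12.3) = 1.0499
FG = 259/(259 − 5.9) = 1.0233
ABV = (1.0499 − 1.0233)·131.25

3.4843 % ABV


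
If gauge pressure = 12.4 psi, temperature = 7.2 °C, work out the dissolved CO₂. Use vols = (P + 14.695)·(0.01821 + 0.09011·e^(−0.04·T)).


vols = (12.4 + 14.695)·(0.01821 + 0.09011·e^(−0.04·7.2))

2.3240 volumes


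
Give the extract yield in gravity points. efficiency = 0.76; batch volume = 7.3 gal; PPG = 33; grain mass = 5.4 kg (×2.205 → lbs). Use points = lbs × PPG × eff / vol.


lbs = 5.4 × 2.205 = 11.9070
points = 11.9070 × 33 × 0.76 / 7.3

40.9079 points


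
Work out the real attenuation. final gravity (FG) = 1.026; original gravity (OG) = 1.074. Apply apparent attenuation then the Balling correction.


AA = (OG−FG)/(OG−1)·100;  RA = AA·0.8192
AA = (1.074 − 1.026)/(1.074 − 1)·100 = 64.8649
RA = 64.8649·0.8192

53.1373 %


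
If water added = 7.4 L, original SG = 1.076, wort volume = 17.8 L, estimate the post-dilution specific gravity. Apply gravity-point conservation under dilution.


SG_new = 1 + (SG_old − 1)·V_old/(V_old + V_water)
pts = (1.076 − 1)·1000·17.8/(17.8 + 7.4) = 53.6825
SG_new = 1 + 53.6825/1000

1.0537


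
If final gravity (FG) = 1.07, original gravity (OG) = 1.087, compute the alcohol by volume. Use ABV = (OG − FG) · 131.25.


ABV = (1.087 − 1.07) · 131.25

2.2312 % ABV


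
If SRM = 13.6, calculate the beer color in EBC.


EBC = SRM · 1.97
EBC = 13.6 · 1.97

26.7920 EBC


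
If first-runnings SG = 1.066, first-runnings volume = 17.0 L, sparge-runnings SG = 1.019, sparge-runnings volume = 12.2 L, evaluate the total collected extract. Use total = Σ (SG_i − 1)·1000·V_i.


first = (1.066 − 1)·1000·17.0 = 1122.0000
sparge = (1.019 − 1)·1000·12.2 = 231.8000
total = 1122.0000 + 231.8000

1353.8000 gravity·L


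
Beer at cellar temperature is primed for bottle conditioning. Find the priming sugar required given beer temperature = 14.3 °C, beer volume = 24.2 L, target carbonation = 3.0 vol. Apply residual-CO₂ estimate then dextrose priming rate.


residual = 14.695·(0.01821 + 0.09011·e^(−0.04·T));  sugar = (target − residual)·4.0·V
residual = 14.695·(0.01821 + 0.09011·e^(−0.04·14.3)) = 1.0149
sugar = (3.0 − 1.0149)·4.0·24.2

192.1529 g


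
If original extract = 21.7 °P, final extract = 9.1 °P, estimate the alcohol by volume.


SG = 259/(259 − P);  ABV = (OG − FG)·131.25
OG = 259/(259 − 21.7) = 1.0914
FG = 259/(259 − 9.1) = 1.0364
ABV = (1.0914 − 1.0364)·131.25

7.2228 % ABV


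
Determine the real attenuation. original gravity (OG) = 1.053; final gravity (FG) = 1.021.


AA = (OG−FG)/(OG−1)·100;  RA = AA·0.8192
AA = (1.053 − 1.021)/(1.053 − 1)·100 = 60.3774
RA = 60.3774·0.8192

49.4611 %


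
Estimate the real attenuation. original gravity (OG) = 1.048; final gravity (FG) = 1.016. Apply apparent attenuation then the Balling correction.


AA = (OG−FG)/(OG−1)·100;  RA = AA·0.8192
AA = (1.048 − 1.016)/(1.048 − 1)·100 = 66.6667
RA = 66.6667·0.8192

54.6133 %


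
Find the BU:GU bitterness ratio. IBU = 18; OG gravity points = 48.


BU:GU = IBU / OG_points
BU:GU = 18 / 48

0.3750


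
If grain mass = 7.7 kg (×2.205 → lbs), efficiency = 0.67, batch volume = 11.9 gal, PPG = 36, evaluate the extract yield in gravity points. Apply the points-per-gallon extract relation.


points = lbs × PPG × eff / vol
lbs = 7.7 × 2.205 = 16.9785
points = 16.9785 × 36 × 0.67 / 11.9

34.4136 points


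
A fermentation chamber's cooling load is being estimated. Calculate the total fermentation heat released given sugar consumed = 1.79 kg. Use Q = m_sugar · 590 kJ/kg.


Q = 1.79 · 590

1056.1000 kJ


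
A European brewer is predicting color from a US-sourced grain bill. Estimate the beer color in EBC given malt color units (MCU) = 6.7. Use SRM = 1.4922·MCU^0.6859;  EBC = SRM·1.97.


SRM = 1.4922·6.7^0.6859 = 5.5009
EBC = 5.5009·1.97

10.8367 EBC


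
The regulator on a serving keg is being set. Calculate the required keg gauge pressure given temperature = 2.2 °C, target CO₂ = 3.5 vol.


psi = vols/(0.01821 + 0.09011·e^(−0.04·T)) − 14.695
psi = 3.5/(0.01821 + 0.09011·e^(−0.04·2.2)) − 14.695

20.0516 psi


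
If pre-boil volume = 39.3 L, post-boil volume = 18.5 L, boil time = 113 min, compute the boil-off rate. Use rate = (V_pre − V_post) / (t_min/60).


rate = (39.3 − 18.5) / (113/60)

11.0442 L/hr


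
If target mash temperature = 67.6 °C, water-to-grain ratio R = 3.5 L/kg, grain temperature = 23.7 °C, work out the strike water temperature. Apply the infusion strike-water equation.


T_strike = (0.41/R)·(T_mash − T_grain) + T_mash
T_strike = (0.41/3.5)·(67.6 − 23.7) + 67.6

72.7426 °C


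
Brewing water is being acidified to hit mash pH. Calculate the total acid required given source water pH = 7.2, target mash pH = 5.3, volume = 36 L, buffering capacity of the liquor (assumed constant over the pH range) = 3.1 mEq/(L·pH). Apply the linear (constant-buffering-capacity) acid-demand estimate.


acid = buffering capacity · (pH_source − pH_target) · V
acid = 3.1 · (7.2 − 5.3) · 36

212.0400 mEq


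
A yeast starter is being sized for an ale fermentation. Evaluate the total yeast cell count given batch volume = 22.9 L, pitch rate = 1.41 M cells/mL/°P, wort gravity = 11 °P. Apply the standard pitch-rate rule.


cells (billions) = rate · V_L · °P
cells = 1.41 · 22.9 · 11

355.1790 billion cells


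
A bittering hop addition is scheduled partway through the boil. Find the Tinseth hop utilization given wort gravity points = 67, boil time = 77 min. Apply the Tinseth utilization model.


U = 1.65·0.000125^(GP/1000) · (1 − e^(−0.04·t))/4.15
bigness = 1.65·0.000125^(67/1000) = 0.9036
boil_factor = (1 − e^(−0.04·77))/4.15 = 0.2299
U = 0.9036 · 0.2299

0.2077


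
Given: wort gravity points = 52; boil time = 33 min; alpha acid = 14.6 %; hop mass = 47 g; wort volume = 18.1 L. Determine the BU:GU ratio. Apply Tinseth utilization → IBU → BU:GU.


U = 1.65·0.000125^(GP/1000)·(1−e^(−0.04t))/4.15;  IBU = (α/100)·m·U·1000/V;  BU:GU = IBU/GP
U = 1.65·0.000125^(52/1000)·(1−e^(−0.04·33))/4.15 = 0.1826
IBU = (14.6/100)·47·0.1826·1000/18.1 = 69.2263
BU:GU = 69.2263/52

1.3313


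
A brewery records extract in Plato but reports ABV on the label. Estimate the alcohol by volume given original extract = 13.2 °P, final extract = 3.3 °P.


SG = 259/(259 − P);  ABV = (OG − FG)·131.25
OG = 259/(259 − 13.2) = 1.0537
FG = 259/(259 − 3.3) = 1.0129
ABV = (1.0537 − 1.0129)·131.25

5.3545 % ABV


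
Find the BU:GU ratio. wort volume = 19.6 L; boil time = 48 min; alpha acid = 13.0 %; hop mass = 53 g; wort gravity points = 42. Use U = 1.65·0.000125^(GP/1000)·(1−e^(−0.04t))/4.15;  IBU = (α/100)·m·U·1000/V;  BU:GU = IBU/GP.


U = 1.65·0.000125^(42/1000)·(1−e^(−0.04·48))/4.15 = 0.2326
IBU = (13.0/100)·53·0.2326·1000/19.6 = 81.7746
BU:GU = 81.7746/42

1.9470


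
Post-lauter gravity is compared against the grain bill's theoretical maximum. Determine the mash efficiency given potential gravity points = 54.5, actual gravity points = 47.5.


efficiency = actual / potential × 100
efficiency = 47.5 / 54.5 × 100

87.1560 %


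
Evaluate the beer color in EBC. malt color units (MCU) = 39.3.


SRM = 1.4922·MCU^0.6859;  EBC = SRM·1.97
SRM = 1.4922·39.3^0.6859 = 18.5106
EBC = 18.5106·1.97

36.4659 EBC


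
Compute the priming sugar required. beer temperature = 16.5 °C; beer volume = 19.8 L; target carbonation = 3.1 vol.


residual = 14.695·(0.01821 + 0.09011·e^(−0.04·T));  sugar = (target − residual)·4.0·V
residual = 14.695·(0.01821 + 0.09011·e^(−0.04·16.5)) = 0.9520
sugar = (3.1 − 0.9520)·4.0·19.8

170.1221 g


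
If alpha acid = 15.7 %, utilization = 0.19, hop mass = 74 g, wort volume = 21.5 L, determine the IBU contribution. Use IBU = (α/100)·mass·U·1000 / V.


IBU = (15.7/100)·74·0.19·1000 / 21.5

102.6707 IBU


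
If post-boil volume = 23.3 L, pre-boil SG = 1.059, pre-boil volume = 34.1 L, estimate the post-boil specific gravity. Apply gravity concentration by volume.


SG_post = 1 + (SG_pre − 1)·V_pre/V_post
pts_pre = (1.059 − 1)·1000 = 59.0000
pts_post = 59.0000·34.1/23.3 = 86.3476
SG_post = 1 + 86.3476/1000

1.0863


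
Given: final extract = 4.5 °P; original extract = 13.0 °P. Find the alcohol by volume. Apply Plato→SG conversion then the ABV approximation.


SG = 259/(259 − P);  ABV = (OG − FG)·131.25
OG = 259/(259 − 13.0) = 1.0528
FG = 259/(259 − 4.5) = 1.0177
ABV = (1.0528 − 1.0177)·131.25

4.6152 % ABV


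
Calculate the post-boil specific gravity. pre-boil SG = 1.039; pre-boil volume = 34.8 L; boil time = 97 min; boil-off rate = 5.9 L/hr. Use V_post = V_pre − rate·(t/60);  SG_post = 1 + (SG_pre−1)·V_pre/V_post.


V_post = 34.8 − 5.9·(97/60) = 25.2617
SG_post = 1 + (1.039 − 1)·34.8/25.2617

1.0537


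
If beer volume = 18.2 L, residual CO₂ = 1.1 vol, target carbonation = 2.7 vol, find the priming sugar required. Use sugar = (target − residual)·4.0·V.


sugar = (2.7 − 1.1)·4.0·18.2

116.4800 g


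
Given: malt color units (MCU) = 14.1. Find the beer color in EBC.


SRM = 1.4922·MCU^0.6859;  EBC = SRM·1.97
SRM = 1.4922·14.1^0.6859 = 9.1638
EBC = 9.1638·1.97

18.0527 EBC


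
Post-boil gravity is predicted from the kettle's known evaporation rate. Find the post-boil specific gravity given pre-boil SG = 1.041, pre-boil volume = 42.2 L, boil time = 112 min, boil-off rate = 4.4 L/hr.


V_post = V_pre − rate·(t/60);  SG_post = 1 + (SG_pre−1)·V_pre/V_post
V_post = 42.2 − 4.4·(112/60) = 33.9867
SG_post = 1 + (1.041 − 1)·42.2/33.9867

1.0509


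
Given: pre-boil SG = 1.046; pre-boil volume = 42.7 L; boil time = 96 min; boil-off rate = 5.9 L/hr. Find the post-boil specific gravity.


V_post = V_pre − rate·(t/60);  SG_post = 1 + (SG_pre−1)·V_pre/V_post
V_post = 42.7 − 5.9·(96/60) = 33.2600
SG_post = 1 + (1.046 − 1)·42.7/33.2600

1.0591


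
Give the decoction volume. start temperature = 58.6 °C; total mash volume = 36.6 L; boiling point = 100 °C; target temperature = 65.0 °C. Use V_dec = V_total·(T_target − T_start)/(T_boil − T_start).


V_dec = 36.6·(65.0 − 58.6)/(100 − 58.6)

5.6580 L


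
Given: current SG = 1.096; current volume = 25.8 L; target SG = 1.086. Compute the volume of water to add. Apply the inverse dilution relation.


V_water = V·((SG_curr − 1)/(SG_target − 1) − 1)
V_water = 25.8·((1.096 − 1)/(1.086 − 1) − 1)

3.0000 L


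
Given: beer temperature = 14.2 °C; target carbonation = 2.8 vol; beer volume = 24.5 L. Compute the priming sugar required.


residual = 14.695·(0.01821 + 0.09011·e^(−0.04·T));  sugar = (target − residual)·4.0·V
residual = 14.695·(0.01821 + 0.09011·e^(−0.04·14.2)) = 1.0179
sugar = (2.8 − 1.0179)·4.0·24.5

174.6414 g


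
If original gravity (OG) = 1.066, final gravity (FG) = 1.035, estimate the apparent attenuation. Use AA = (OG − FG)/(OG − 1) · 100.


AA = (1.066 − 1.035)/(1.066 − 1) · 100

46.9697 %


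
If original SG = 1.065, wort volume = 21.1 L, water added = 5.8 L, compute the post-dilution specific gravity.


SG_new = 1 + (SG_old − 1)·V_old/(V_old + V_water)
pts = (1.065 − 1)·1000·21.1/(21.1 + 5.8) = 50.9851
SG_new = 1 + 50.9851/1000

1.0510


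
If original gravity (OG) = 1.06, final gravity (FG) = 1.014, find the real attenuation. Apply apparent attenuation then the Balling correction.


AA = (OG−FG)/(OG−1)·100;  RA = AA·0.8192
AA = (1.06 − 1.014)/(1.06 − 1)·100 = 76.6667
RA = 76.6667·0.8192

62.8053 %


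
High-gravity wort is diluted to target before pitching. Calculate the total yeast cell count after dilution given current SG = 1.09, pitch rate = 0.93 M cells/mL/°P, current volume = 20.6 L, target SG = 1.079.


V_w = V·((SG_c−1)/(SG_t−1)−1);  °P = 259 − 259/SG_t;  cells = rate·(V+V_w)·°P
V_w = 20.6·((1.09−1)/(1.079−1)−1) = 2.8684
V_final = 20.6 + 2.8684 = 23.4684
°P = 259 − 259/1.079 = 18.9629
cells = 0.93·23.4684·18.9629

413.8767 billion cells


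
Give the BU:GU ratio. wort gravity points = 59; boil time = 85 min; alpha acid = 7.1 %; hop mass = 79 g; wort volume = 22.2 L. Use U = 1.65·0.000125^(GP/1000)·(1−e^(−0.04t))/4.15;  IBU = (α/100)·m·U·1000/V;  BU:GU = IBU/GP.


U = 1.65·0.000125^(59/1000)·(1−e^(−0.04·85))/4.15 = 0.2262
IBU = (7.1/100)·79·0.2262·1000/22.2 = 57.1406
BU:GU = 57.1406/59

0.9685


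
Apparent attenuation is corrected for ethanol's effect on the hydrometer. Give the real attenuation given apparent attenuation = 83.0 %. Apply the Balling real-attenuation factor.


RA = AA · 0.8192
RA = 83.0 · 0.8192

67.9936 %


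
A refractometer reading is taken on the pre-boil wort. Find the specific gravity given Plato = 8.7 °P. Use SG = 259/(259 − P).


SG = 259/(259 − 8.7)

1.0348
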